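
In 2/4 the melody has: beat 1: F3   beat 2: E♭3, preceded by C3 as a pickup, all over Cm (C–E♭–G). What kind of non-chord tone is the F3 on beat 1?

Appoggiatura.

The harmony at that moment is C minor triad (C, E♭, G); F3 is not a chord tone.
It is approached by leap up from C3 and left by step down to E♭3.
Leap in, step out, metrically accented — an appoggiatura.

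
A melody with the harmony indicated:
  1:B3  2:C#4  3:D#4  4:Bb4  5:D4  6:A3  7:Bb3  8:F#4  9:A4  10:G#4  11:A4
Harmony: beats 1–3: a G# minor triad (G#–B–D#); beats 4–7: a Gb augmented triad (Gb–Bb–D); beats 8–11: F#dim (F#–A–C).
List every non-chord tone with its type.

The harmony at that moment is G# minor triad (G#, B, D#); C#4 is not a chord tone.
It is approached by step up from B3 and left by step up to D#4.
Step in, step out in the same direction — a passing tone.
The harmony at that moment is Gb augmented triad (Gb, Bb, D); A3 is not a chord tone.
It is approached by leap down from D4 and left by step up to Bb3.
Leap in, step out — an appoggiatura.
The harmony at that moment is F# diminished triad (F#, A, C); G#4 is not a chord tone.
It is approached by step down from A4 and left by step up to A4.
Step away and step back to the same note — a neighbor tone (lower neighbor).

C#4 (beat 2) — passing tone; A3 (beat 6) — appoggiatura; G#4 (beat 10) — neighbor tone.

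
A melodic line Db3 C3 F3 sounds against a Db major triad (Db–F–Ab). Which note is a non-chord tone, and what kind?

The harmony at that moment is Db major triad (Db, F, Ab); C3 is not a chord tone.
It is approached by step down from Db3 and left by leap up to F3.
Step in, leap out — an escape tone.

C3 is an escape tone.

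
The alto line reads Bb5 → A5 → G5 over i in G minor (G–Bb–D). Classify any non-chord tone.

A5 is a passing tone.

The harmony at that moment is G minor triad (G, Bb, D); A5 is not a chord tone.
It is approached by step down from Bb5 and left by step down to G5.
Step in, step out in the same direction — a passing tone.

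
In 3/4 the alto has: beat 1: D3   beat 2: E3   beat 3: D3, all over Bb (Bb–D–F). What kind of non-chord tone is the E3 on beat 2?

Upper neighbor tone.

The harmony at that moment is Bb major triad (Bb, D, F); E3 is not a chord tone.
It is approached by step up from D3 and left by step down to D3.
Step away and step back to the same note — a neighbor tone (upper neighbor).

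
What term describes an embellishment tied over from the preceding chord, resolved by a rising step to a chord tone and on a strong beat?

Approach: by preparation — the pitch is first a chord tone, then held (tied or repeated) while the harmony changes under it. Departure: up by step. Metric position: strong.
A prepared dissonance that resolves upward by step — a retardation. (The same figure resolving downward would be a suspension.)

Retardation.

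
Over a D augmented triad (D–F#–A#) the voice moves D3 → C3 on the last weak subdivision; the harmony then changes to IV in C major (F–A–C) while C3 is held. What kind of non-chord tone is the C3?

The harmony at that moment is D augmented triad (D, F#, A#); C3 is not a chord tone.
It is approached by step down from D3 and then sustained as the same pitch into the next harmony.
Arriving early and becoming a chord tone when the harmony changes — an anticipation.

C3 is an anticipation.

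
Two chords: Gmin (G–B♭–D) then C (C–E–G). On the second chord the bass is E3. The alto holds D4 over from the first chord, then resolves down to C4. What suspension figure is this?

At the second chord the bass is E3. The suspended D4 lies a seventh above the bass; after resolving down by step to C4, the interval above the bass becomes a sixth.
Suspension figures are named by those two intervals: 7–6.

7–6 suspension.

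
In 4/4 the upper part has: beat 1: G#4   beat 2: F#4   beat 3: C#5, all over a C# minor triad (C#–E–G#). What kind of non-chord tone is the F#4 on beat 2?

The harmony at that moment is C# minor triad (C#, E, G#); F#4 is not a chord tone.
It is approached by step down from G#4 and left by leap up to C#5.
Step in, leap out, on a weak beat — an escape tone.

Escape tone.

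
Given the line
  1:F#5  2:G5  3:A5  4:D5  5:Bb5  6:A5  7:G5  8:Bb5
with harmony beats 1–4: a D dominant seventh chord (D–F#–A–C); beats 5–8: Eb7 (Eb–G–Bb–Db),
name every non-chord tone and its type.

The harmony at that moment is D dominant seventh chord (D, F#, A, C); G5 is not a chord tone.
It is approached by step up from F#5 and left by step up to A5.
Step in, step out in the same direction — a passing tone.
The harmony at that moment is Eb dominant seventh chord (Eb, G, Bb, Db); A5 is not a chord tone.
It is approached by step down from Bb5 and left by step down to G5.
Step in, step out in the same direction — a passing tone.

G5 (beat 2) — passing tone; A5 (beat 6) — passing tone.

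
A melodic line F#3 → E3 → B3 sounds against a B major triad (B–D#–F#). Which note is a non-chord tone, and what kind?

The harmony at that moment is B major triad (B, D#, F#); E3 is not a chord tone.
It is approached by step down from F#3 and left by leap up to B3.
Step in, leap out — an escape tone.

E3 is an escape tone.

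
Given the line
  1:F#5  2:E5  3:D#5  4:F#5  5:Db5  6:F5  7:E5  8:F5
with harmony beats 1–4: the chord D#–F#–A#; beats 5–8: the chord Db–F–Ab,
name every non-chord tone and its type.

E5 (beat 2) — passing tone; E5 (beat 7) — neighbor tone.

The harmony at that moment is D# minor triad (D#, F#, A#); E5 is not a chord tone.
It is approached by step down from F#5 and left by step down to D#5.
Step in, step out in the same direction — a passing tone.
The harmony at that moment is Db major triad (Db, F, Ab); E5 is not a chord tone.
It is approached by step down from F5 and left by step up to F5.
Step away and step back to the same note — a neighbor tone (lower neighbor).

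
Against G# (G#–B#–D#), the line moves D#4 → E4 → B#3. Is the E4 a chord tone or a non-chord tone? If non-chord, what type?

Non-chord tone — an escape tone.

The harmony at that moment is G# major triad (G#, B#, D#); E4 is not a chord tone.
It is approached by step up from D#4 and left by leap down to B#3.
Step in, leap out — an escape tone.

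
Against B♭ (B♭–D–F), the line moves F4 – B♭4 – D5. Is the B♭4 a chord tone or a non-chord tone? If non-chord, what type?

Bb major triad contains B♭, D, F; B♭ is the root, so it is a chord tone.

Chord tone (the root of Bb major triad).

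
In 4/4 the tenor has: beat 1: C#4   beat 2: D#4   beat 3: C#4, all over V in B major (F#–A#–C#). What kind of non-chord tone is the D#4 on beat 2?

Upper neighbor tone.

The harmony at that moment is F# major triad (F#, A#, C#); D#4 is not a chord tone.
It is approached by step up from C#4 and left by step down to C#4.
Step away and step back to the same note — a neighbor tone (upper neighbor).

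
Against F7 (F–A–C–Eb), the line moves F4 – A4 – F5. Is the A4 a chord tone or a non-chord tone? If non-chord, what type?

Chord tone (the third of F dominant seventh chord).

F dominant seventh chord contains F, A, C, Eb; A is the third, so it is a chord tone.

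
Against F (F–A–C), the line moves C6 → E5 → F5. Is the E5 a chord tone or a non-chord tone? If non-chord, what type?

Non-chord tone — an appoggiatura.

The harmony at that moment is F major triad (F, A, C); E5 is not a chord tone.
It is approached by leap down from C6 and left by step up to F5.
Leap in, step out — an appoggiatura.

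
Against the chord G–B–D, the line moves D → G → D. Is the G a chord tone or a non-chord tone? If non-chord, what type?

Chord tone (the root of G major triad).

G major triad contains G, B, D; G is the root, so it is a chord tone.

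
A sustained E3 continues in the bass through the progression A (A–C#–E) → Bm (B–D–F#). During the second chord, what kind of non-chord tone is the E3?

The harmony at that moment is B minor triad (B, D, F#); E3 is not a chord tone.
It is held over (the same pitch as the preceding E3) and then sustained as the same pitch into the next harmony.
Sustained through a change of harmony — a pedal tone.

Pedal tone (pedal point).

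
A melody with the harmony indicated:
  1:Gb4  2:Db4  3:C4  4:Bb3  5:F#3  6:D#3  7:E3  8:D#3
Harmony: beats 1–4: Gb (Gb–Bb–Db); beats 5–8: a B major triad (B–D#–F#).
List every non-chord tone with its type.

C4 (beat 3) — passing tone; E3 (beat 7) — neighbor tone.

The harmony at that moment is Gb major triad (Gb, Bb, Db); C4 is not a chord tone.
It is approached by step down from Db4 and left by step down to Bb3.
Step in, step out in the same direction — a passing tone.
The harmony at that moment is B major triad (B, D#, F#); E3 is not a chord tone.
It is approached by step up from D#3 and left by step down to D#3.
Step away and step back to the same note — a neighbor tone (upper neighbor).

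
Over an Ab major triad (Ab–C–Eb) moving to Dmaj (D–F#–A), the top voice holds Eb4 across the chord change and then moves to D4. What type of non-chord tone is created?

The harmony at that moment is D major triad (D, F#, A); Eb4 is not a chord tone.
It is held over (the same pitch as the preceding Eb4) and left by step down to D4.
Held over from the previous chord and resolving down by step — a suspension.

Eb4 is a suspension.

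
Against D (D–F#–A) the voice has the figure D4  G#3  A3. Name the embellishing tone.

The harmony at that moment is D major triad (D, F#, A); G#3 is not a chord tone.
It is approached by leap down from D4 and left by step up to A3.
Leap in, step out — an appoggiatura.

G#3 is an appoggiatura.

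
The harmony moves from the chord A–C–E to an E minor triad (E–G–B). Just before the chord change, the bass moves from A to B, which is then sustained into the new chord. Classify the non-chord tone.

The harmony at that moment is A minor triad (A, C, E); B is not a chord tone.
It is approached by step up from A and then sustained as the same pitch into the next harmony.
Arriving early and becoming a chord tone when the harmony changes — an anticipation.

B is an anticipation.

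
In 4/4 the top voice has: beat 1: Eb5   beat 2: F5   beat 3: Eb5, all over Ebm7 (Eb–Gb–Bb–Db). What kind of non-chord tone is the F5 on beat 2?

Upper neighbor tone.

The harmony at that moment is Eb minor seventh chord (Eb, Gb, Bb, Db); F5 is not a chord tone.
It is approached by step up from Eb5 and left by step down to Eb5.
Step away and step back to the same note — a neighbor tone (upper neighbor).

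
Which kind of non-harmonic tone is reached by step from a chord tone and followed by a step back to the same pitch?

Neighbor tone.

Approach: by step. Departure: by step in the opposite direction, back to the starting pitch.
Stepwise on both sides but reversing to return to the same chord tone — a neighbor tone. (Had it continued onward in the same direction it would be a passing tone instead.)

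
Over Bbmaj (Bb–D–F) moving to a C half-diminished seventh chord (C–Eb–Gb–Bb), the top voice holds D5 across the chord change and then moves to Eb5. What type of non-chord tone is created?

The harmony at that moment is C half-diminished seventh chord (C, Eb, Gb, Bb); D5 is not a chord tone.
It is held over (the same pitch as the preceding D5) and left by step up to Eb5.
Held over from the previous chord and resolving up by step — a retardation.

D5 is a retardation.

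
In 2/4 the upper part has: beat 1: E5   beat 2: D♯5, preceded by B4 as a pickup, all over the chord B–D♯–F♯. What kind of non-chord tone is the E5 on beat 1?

Appoggiatura.

The harmony at that moment is B major triad (B, D♯, F♯); E5 is not a chord tone.
It is approached by leap up from B4 and left by step down to D♯5.
Leap in, step out, metrically accented — an appoggiatura.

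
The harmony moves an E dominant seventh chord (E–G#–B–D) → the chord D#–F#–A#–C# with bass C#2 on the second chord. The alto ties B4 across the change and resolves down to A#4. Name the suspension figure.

7–6 suspension.

At the second chord the bass is C#2. The suspended B4 lies a seventh above the bass; after resolving down by step to A#4, the interval above the bass becomes a sixth.
Suspension figures are named by those two intervals: 7–6.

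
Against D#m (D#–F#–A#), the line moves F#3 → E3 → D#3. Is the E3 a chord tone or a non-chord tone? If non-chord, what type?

Non-chord tone — a passing tone.

The harmony at that moment is D# minor triad (D#, F#, A#); E3 is not a chord tone.
It is approached by step down from F#3 and left by step down to D#3.
Step in, step out in the same direction — a passing tone.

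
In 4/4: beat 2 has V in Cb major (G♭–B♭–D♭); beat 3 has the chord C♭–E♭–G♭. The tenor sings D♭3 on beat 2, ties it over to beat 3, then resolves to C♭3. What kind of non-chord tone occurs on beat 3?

The harmony at that moment is C♭ major triad (C♭, E♭, G♭); D♭3 is not a chord tone.
It is held over (the same pitch as the preceding D♭3) and left by step down to C♭3.
Held over from the previous chord and resolving down by step — a suspension.

Suspension.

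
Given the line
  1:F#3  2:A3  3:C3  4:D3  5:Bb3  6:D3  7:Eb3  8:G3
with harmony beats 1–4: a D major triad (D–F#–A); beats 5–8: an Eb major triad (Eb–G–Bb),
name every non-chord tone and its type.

The harmony at that moment is D major triad (D, F#, A); C3 is not a chord tone.
It is approached by leap down from A3 and left by step up to D3.
Leap in, step out — an appoggiatura.
The harmony at that moment is Eb major triad (Eb, G, Bb); D3 is not a chord tone.
It is approached by leap down from Bb3 and left by step up to Eb3.
Leap in, step out — an appoggiatura.

C3 (beat 3) — appoggiatura; D3 (beat 6) — appoggiatura.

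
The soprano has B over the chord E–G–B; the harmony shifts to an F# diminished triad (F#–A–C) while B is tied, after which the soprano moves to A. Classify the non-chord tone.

The harmony at that moment is F# diminished triad (F#, A, C); B is not a chord tone.
It is held over (the same pitch as the preceding B) and left by step down to A.
Held over from the previous chord and resolving down by step — a suspension.

B is a suspension.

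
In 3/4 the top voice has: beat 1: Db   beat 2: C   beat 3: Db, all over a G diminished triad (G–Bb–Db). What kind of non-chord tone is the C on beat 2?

Lower neighbor tone.

The harmony at that moment is G diminished triad (G, Bb, Db); C is not a chord tone.
It is approached by step down from Db and left by step up to Db.
Step away and step back to the same note — a neighbor tone (lower neighbor).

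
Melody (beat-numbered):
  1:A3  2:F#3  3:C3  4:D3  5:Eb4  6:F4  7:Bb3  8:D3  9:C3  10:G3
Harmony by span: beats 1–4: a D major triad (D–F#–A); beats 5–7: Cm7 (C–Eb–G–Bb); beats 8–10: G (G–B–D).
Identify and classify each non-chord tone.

The harmony at that moment is D major triad (D, F#, A); C3 is not a chord tone.
It is approached by leap down from F#3 and left by step up to D3.
Leap in, step out — an appoggiatura.
The harmony at that moment is C minor seventh chord (C, Eb, G, Bb); F4 is not a chord tone.
It is approached by step up from Eb4 and left by leap down to Bb3.
Step in, leap out — an escape tone.
The harmony at that moment is G major triad (G, B, D); C3 is not a chord tone.
It is approached by step down from D3 and left by leap up to G3.
Step in, leap out — an escape tone.

C3 (beat 3) — appoggiatura; F4 (beat 6) — escape tone; C3 (beat 9) — escape tone.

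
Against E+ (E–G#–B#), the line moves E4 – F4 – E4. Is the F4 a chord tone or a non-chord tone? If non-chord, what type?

Non-chord tone — a neighbor tone.

The harmony at that moment is E augmented triad (E, G#, B#); F4 is not a chord tone.
It is approached by step up from E4 and left by step down to E4.
Step away and step back to the same note — a neighbor tone (upper neighbor).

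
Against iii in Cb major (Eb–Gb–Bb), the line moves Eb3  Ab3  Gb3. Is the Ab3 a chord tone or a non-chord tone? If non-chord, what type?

Non-chord tone — an appoggiatura.

The harmony at that moment is Eb minor triad (Eb, Gb, Bb); Ab3 is not a chord tone.
It is approached by leap up from Eb3 and left by step down to Gb3.
Leap in, step out — an appoggiatura.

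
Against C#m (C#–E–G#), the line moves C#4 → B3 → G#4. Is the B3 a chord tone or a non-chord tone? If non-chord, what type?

The harmony at that moment is C# minor triad (C#, E, G#); B3 is not a chord tone.
It is approached by step down from C#4 and left by leap up to G#4.
Step in, leap out — an escape tone.

Non-chord tone — an escape tone.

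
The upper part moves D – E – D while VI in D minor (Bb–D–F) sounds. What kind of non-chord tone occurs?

The harmony at that moment is Bb major triad (Bb, D, F); E is not a chord tone.
It is approached by step up from D and left by step down to D.
Step away and step back to the same note — a neighbor tone (upper neighbor).

E is a neighbor tone.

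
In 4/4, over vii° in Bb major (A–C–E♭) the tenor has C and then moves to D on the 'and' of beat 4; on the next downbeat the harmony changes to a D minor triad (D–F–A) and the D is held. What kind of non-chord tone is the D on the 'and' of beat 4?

The harmony at that moment is A diminished triad (A, C, E♭); D is not a chord tone.
It is approached by step up from C and then sustained as the same pitch into the next harmony.
Arriving early and becoming a chord tone when the harmony changes — an anticipation.

Anticipation.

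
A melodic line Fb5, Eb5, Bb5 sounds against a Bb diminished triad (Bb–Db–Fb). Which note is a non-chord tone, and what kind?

Eb5 is an escape tone.

The harmony at that moment is Bb diminished triad (Bb, Db, Fb); Eb5 is not a chord tone.
It is approached by step down from Fb5 and left by leap up to Bb5.
Step in, leap out — an escape tone.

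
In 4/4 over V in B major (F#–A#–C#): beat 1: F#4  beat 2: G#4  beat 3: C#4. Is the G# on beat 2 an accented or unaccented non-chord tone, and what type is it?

Unaccented escape tone.

The harmony at that moment is F# major triad (F#, A#, C#); G#4 is not a chord tone.
It is approached by step up from F#4 and left by leap down to C#4.
Step in, leap out — an escape tone.
It falls on a weak beat, so it is unaccented.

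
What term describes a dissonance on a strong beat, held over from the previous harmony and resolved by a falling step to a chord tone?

Approach: by preparation — the pitch is first a chord tone, then held (tied or repeated) while the harmony changes under it. Departure: down by step. Metric position: strong.
A prepared dissonance that resolves downward by step — a suspension. (The same figure resolving upward would be a retardation.)

Suspension.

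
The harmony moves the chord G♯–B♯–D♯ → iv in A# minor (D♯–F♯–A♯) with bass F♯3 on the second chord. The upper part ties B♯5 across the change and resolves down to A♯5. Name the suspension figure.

4–3 suspension.

At the second chord the bass is F♯3. The suspended B♯5 lies a fourth above the bass; after resolving down by step to A♯5, the interval above the bass becomes a third.
Suspension figures are named by those two intervals: 4–3.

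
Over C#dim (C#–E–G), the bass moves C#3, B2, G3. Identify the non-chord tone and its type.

B2 is an escape tone.

The harmony at that moment is C# diminished triad (C#, E, G); B2 is not a chord tone.
It is approached by step down from C#3 and left by leap up to G3.
Step in, leap out — an escape tone.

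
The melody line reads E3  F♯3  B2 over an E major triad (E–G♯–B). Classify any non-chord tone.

F♯3 is an escape tone.

The harmony at that moment is E major triad (E, G♯, B); F♯3 is not a chord tone.
It is approached by step up from E3 and left by leap down to B2.
Step in, leap out — an escape tone.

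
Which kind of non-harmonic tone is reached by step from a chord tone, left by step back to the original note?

Neighbor tone.

Approach: by step. Departure: by step in the opposite direction, back to the starting pitch.
Stepwise on both sides but reversing to return to the same chord tone — a neighbor tone. (Had it continued onward in the same direction it would be a passing tone instead.)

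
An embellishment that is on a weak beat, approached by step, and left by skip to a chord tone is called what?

Escape tone.

Approach: by step. Departure: by leap. Metric position: weak.
Step in, leap out, from a weak position — an escape tone (échappée). (It is the mirror image of the appoggiatura, which leaps in and steps out on a strong beat.)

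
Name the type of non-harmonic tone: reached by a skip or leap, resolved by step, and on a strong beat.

Approach: by leap. Departure: by step. Metric position: strong.
Leap in, step out, in a metrically strong position — an appoggiatura. (It is the mirror image of the escape tone, which steps in and leaps out from a weak position.)

Appoggiatura.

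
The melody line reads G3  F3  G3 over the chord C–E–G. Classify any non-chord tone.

F3 is a neighbor tone.

The harmony at that moment is C major triad (C, E, G); F3 is not a chord tone.
It is approached by step down from G3 and left by step up to G3.
Step away and step back to the same note — a neighbor tone (lower neighbor).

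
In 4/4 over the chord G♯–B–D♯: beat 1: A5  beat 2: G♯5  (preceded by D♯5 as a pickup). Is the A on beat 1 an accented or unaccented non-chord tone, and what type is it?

The harmony at that moment is G♯ minor triad (G♯, B, D♯); A5 is not a chord tone.
It is approached by leap up from D♯5 and left by step down to G♯5.
Leap in, step out — an appoggiatura.
It falls on the downbeat, so it is accented.

Accented appoggiatura.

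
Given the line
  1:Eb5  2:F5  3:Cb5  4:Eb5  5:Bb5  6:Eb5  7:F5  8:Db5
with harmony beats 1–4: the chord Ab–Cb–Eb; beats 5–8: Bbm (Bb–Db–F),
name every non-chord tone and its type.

The harmony at that moment is Ab minor triad (Ab, Cb, Eb); F5 is not a chord tone.
It is approached by step up from Eb5 and left by leap down to Cb5.
Step in, leap out — an escape tone.
The harmony at that moment is Bb minor triad (Bb, Db, F); Eb5 is not a chord tone.
It is approached by leap down from Bb5 and left by step up to F5.
Leap in, step out — an appoggiatura.

F5 (beat 2) — escape tone; Eb5 (beat 6) — appoggiatura.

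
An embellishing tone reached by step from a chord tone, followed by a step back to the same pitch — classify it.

Approach: by step. Departure: by step in the opposite direction, back to the starting pitch.
Stepwise on both sides but reversing to return to the same chord tone — a neighbor tone. (Had it continued onward in the same direction it would be a passing tone instead.)

Neighbor tone.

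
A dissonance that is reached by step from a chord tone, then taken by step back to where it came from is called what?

Neighbor tone.

Approach: by step. Departure: by step in the opposite direction, back to the starting pitch.
Stepwise on both sides but reversing to return to the same chord tone — a neighbor tone. (Had it continued onward in the same direction it would be a passing tone instead.)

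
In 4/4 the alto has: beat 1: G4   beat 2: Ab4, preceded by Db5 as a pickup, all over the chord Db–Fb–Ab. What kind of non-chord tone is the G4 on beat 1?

The harmony at that moment is Db minor triad (Db, Fb, Ab); G4 is not a chord tone.
It is approached by leap down from Db5 and left by step up to Ab4.
Leap in, step out, metrically accented — an appoggiatura.

Appoggiatura.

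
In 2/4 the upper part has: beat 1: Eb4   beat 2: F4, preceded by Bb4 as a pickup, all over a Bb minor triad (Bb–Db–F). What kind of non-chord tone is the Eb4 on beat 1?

The harmony at that moment is Bb minor triad (Bb, Db, F); Eb4 is not a chord tone.
It is approached by leap down from Bb4 and left by step up to F4.
Leap in, step out, metrically accented — an appoggiatura.

Appoggiatura.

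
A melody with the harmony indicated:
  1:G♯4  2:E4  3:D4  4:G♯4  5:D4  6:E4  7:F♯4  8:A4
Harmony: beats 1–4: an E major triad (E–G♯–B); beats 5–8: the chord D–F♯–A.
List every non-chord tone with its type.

The harmony at that moment is E major triad (E, G♯, B); D4 is not a chord tone.
It is approached by step down from E4 and left by leap up to G♯4.
Step in, leap out — an escape tone.
The harmony at that moment is D major triad (D, F♯, A); E4 is not a chord tone.
It is approached by step up from D4 and left by step up to F♯4.
Step in, step out in the same direction — a passing tone.

D4 (beat 3) — escape tone; E4 (beat 6) — passing tone.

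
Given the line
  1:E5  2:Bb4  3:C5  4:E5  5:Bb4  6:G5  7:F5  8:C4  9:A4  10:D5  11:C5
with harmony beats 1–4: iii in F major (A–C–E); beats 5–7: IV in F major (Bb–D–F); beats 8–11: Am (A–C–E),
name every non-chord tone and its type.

The harmony at that moment is A minor triad (A, C, E); Bb4 is not a chord tone.
It is approached by leap down from E5 and left by step up to C5.
Leap in, step out — an appoggiatura.
The harmony at that moment is Bb major triad (Bb, D, F); G5 is not a chord tone.
It is approached by leap up from Bb4 and left by step down to F5.
Leap in, step out — an appoggiatura.
The harmony at that moment is A minor triad (A, C, E); D5 is not a chord tone.
It is approached by leap up from A4 and left by step down to C5.
Leap in, step out — an appoggiatura.

Bb4 (beat 2) — appoggiatura; G5 (beat 6) — appoggiatura; D5 (beat 10) — appoggiatura.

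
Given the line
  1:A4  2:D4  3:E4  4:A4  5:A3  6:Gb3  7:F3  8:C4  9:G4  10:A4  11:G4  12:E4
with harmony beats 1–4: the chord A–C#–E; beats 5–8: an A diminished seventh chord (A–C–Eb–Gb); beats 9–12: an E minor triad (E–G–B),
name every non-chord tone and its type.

D4 (beat 2) — appoggiatura; F3 (beat 7) — escape tone; A4 (beat 10) — neighbor tone.

The harmony at that moment is A major triad (A, C#, E); D4 is not a chord tone.
It is approached by leap down from A4 and left by step up to E4.
Leap in, step out — an appoggiatura.
The harmony at that moment is A diminished seventh chord (A, C, Eb, Gb); F3 is not a chord tone.
It is approached by step down from Gb3 and left by leap up to C4.
Step in, leap out — an escape tone.
The harmony at that moment is E minor triad (E, G, B); A4 is not a chord tone.
It is approached by step up from G4 and left by step down to G4.
Step away and step back to the same note — a neighbor tone (upper neighbor).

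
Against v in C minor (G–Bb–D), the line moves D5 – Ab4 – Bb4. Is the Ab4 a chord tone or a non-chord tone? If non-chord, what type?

The harmony at that moment is G minor triad (G, Bb, D); Ab4 is not a chord tone.
It is approached by leap down from D5 and left by step up to Bb4.
Leap in, step out — an appoggiatura.

Non-chord tone — an appoggiatura.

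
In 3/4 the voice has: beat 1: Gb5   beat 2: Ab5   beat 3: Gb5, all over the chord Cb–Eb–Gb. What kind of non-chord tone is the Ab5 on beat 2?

The harmony at that moment is Cb major triad (Cb, Eb, Gb); Ab5 is not a chord tone.
It is approached by step up from Gb5 and left by step down to Gb5.
Step away and step back to the same note — a neighbor tone (upper neighbor).

Upper neighbor tone.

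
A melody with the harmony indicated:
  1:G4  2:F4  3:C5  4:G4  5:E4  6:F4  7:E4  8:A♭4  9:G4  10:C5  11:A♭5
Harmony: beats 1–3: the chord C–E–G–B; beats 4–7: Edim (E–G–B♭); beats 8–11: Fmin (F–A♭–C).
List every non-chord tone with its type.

F4 (beat 2) — escape tone; F4 (beat 6) — neighbor tone; G4 (beat 9) — escape tone.

The harmony at that moment is C major seventh chord (C, E, G, B); F4 is not a chord tone.
It is approached by step down from G4 and left by leap up to C5.
Step in, leap out — an escape tone.
The harmony at that moment is E diminished triad (E, G, B♭); F4 is not a chord tone.
It is approached by step up from E4 and left by step down to E4.
Step away and step back to the same note — a neighbor tone (upper neighbor).
The harmony at that moment is F minor triad (F, A♭, C); G4 is not a chord tone.
It is approached by step down from A♭4 and left by leap up to C5.
Step in, leap out — an escape tone.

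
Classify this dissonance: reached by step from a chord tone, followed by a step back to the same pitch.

Approach: by step. Departure: by step in the opposite direction, back to the starting pitch.
Stepwise on both sides but reversing to return to the same chord tone — a neighbor tone. (Had it continued onward in the same direction it would be a passing tone instead.)

Neighbor tone.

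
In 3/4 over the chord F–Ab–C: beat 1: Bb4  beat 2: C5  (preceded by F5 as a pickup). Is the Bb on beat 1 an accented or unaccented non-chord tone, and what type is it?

Accented appoggiatura.

The harmony at that moment is F minor triad (F, Ab, C); Bb4 is not a chord tone.
It is approached by leap down from F5 and left by step up to C5.
Leap in, step out — an appoggiatura.
It falls on the downbeat, so it is accented.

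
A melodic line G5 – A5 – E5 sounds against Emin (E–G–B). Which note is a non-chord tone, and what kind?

A5 is an escape tone.

The harmony at that moment is E minor triad (E, G, B); A5 is not a chord tone.
It is approached by step up from G5 and left by leap down to E5.
Step in, leap out — an escape tone.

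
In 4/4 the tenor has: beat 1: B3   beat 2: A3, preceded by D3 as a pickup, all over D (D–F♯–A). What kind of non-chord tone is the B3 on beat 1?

The harmony at that moment is D major triad (D, F♯, A); B3 is not a chord tone.
It is approached by leap up from D3 and left by step down to A3.
Leap in, step out, metrically accented — an appoggiatura.

Appoggiatura.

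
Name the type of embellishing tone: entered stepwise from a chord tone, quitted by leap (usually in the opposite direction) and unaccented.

Escape tone.

Approach: by step. Departure: by leap. Metric position: weak.
Step in, leap out, from a weak position — an escape tone (échappée). (It is the mirror image of the appoggiatura, which leaps in and steps out on a strong beat.)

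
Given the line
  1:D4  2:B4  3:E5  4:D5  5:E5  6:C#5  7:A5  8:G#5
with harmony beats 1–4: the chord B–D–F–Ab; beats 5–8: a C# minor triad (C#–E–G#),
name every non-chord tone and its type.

E5 (beat 3) — appoggiatura; A5 (beat 7) — appoggiatura.

The harmony at that moment is B diminished seventh chord (B, D, F, Ab); E5 is not a chord tone.
It is approached by leap up from B4 and left by step down to D5.
Leap in, step out — an appoggiatura.
The harmony at that moment is C# minor triad (C#, E, G#); A5 is not a chord tone.
It is approached by leap up from C#5 and left by step down to G#5.
Leap in, step out — an appoggiatura.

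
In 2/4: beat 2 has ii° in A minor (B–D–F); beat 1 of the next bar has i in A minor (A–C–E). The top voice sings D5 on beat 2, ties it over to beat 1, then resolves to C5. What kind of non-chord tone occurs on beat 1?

The harmony at that moment is A minor triad (A, C, E); D5 is not a chord tone.
It is held over (the same pitch as the preceding D5) and left by step down to C5.
Held over from the previous chord and resolving down by step — a suspension.

Suspension.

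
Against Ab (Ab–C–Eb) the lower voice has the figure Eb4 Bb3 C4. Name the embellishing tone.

Bb3 is an appoggiatura.

The harmony at that moment is Ab major triad (Ab, C, Eb); Bb3 is not a chord tone.
It is approached by leap down from Eb4 and left by step up to C4.
Leap in, step out — an appoggiatura.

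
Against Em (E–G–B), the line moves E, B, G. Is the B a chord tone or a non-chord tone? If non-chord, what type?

E minor triad contains E, G, B; B is the fifth, so it is a chord tone.

Chord tone (the fifth of E minor triad).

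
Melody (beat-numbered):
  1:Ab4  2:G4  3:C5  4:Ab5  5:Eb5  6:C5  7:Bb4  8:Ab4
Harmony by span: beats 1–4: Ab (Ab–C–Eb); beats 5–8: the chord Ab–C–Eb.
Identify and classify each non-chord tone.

The harmony at that moment is Ab major triad (Ab, C, Eb); G4 is not a chord tone.
It is approached by step down from Ab4 and left by leap up to C5.
Step in, leap out — an escape tone.
The harmony at that moment is Ab major triad (Ab, C, Eb); Bb4 is not a chord tone.
It is approached by step down from C5 and left by step down to Ab4.
Step in, step out in the same direction — a passing tone.

G4 (beat 2) — escape tone; Bb4 (beat 7) — passing tone.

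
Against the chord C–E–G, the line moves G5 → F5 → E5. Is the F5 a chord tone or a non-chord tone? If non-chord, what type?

Non-chord tone — a passing tone.

The harmony at that moment is C major triad (C, E, G); F5 is not a chord tone.
It is approached by step down from G5 and left by step down to E5.
Step in, step out in the same direction — a passing tone.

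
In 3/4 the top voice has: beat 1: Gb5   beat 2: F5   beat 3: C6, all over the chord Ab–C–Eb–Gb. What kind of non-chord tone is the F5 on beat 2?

The harmony at that moment is Ab dominant seventh chord (Ab, C, Eb, Gb); F5 is not a chord tone.
It is approached by step down from Gb5 and left by leap up to C6.
Step in, leap out, on a weak beat — an escape tone.

Escape tone.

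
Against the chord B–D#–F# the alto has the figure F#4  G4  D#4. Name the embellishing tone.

The harmony at that moment is B major triad (B, D#, F#); G4 is not a chord tone.
It is approached by step up from F#4 and left by leap down to D#4.
Step in, leap out — an escape tone.

G4 is an escape tone.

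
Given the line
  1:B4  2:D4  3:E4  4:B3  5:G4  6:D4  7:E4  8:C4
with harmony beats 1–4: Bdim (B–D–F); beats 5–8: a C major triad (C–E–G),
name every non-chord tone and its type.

The harmony at that moment is B diminished triad (B, D, F); E4 is not a chord tone.
It is approached by step up from D4 and left by leap down to B3.
Step in, leap out — an escape tone.
The harmony at that moment is C major triad (C, E, G); D4 is not a chord tone.
It is approached by leap down from G4 and left by step up to E4.
Leap in, step out — an appoggiatura.

E4 (beat 3) — escape tone; D4 (beat 6) — appoggiatura.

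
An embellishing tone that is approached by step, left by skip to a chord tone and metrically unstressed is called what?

Escape tone.

Approach: by step. Departure: by leap. Metric position: weak.
Step in, leap out, from a weak position — an escape tone (échappée). (It is the mirror image of the appoggiatura, which leaps in and steps out on a strong beat.)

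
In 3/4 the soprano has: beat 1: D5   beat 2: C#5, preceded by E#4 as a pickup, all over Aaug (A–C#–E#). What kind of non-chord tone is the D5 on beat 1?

Appoggiatura.

The harmony at that moment is A augmented triad (A, C#, E#); D5 is not a chord tone.
It is approached by leap up from E#4 and left by step down to C#5.
Leap in, step out, metrically accented — an appoggiatura.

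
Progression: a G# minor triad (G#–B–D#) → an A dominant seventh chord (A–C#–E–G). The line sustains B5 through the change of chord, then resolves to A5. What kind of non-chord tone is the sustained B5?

B5 is a suspension.

The harmony at that moment is A dominant seventh chord (A, C#, E, G); B5 is not a chord tone.
It is held over (the same pitch as the preceding B5) and left by step down to A5.
Held over from the previous chord and resolving down by step — a suspension.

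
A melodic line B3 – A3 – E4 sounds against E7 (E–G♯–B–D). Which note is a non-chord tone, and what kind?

A3 is an escape tone.

The harmony at that moment is E dominant seventh chord (E, G♯, B, D); A3 is not a chord tone.
It is approached by step down from B3 and left by leap up to E4.
Step in, leap out — an escape tone.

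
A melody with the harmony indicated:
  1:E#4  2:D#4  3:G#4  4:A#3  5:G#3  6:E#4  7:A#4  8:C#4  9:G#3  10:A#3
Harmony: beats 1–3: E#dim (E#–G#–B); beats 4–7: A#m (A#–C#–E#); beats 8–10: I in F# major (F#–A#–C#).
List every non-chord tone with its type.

D#4 (beat 2) — escape tone; G#3 (beat 5) — escape tone; G#3 (beat 9) — appoggiatura.

The harmony at that moment is E# diminished triad (E#, G#, B); D#4 is not a chord tone.
It is approached by step down from E#4 and left by leap up to G#4.
Step in, leap out — an escape tone.
The harmony at that moment is A# minor triad (A#, C#, E#); G#3 is not a chord tone.
It is approached by step down from A#3 and left by leap up to E#4.
Step in, leap out — an escape tone.
The harmony at that moment is F# major triad (F#, A#, C#); G#3 is not a chord tone.
It is approached by leap down from C#4 and left by step up to A#3.
Leap in, step out — an appoggiatura.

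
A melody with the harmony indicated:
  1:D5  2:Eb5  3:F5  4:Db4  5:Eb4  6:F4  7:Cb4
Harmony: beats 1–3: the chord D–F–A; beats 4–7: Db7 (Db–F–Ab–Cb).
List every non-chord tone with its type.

Eb5 (beat 2) — passing tone; Eb4 (beat 5) — passing tone.

The harmony at that moment is D minor triad (D, F, A); Eb5 is not a chord tone.
It is approached by step up from D5 and left by step up to F5.
Step in, step out in the same direction — a passing tone.
The harmony at that moment is Db dominant seventh chord (Db, F, Ab, Cb); Eb4 is not a chord tone.
It is approached by step up from Db4 and left by step up to F4.
Step in, step out in the same direction — a passing tone.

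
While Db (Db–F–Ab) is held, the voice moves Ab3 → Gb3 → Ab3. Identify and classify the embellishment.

The harmony at that moment is Db major triad (Db, F, Ab); Gb3 is not a chord tone.
It is approached by step down from Ab3 and left by step up to Ab3.
Step away and step back to the same note — a neighbor tone (lower neighbor).

Gb3 is a neighbor tone.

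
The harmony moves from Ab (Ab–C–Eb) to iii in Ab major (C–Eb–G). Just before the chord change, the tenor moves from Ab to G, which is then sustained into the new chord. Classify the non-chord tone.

G is an anticipation.

The harmony at that moment is Ab major triad (Ab, C, Eb); G is not a chord tone.
It is approached by step down from Ab and then sustained as the same pitch into the next harmony.
Arriving early and becoming a chord tone when the harmony changes — an anticipation.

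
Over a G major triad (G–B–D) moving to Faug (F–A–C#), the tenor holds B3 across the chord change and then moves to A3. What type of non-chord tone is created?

The harmony at that moment is F augmented triad (F, A, C#); B3 is not a chord tone.
It is held over (the same pitch as the preceding B3) and left by step down to A3.
Held over from the previous chord and resolving down by step — a suspension.

B3 is a suspension.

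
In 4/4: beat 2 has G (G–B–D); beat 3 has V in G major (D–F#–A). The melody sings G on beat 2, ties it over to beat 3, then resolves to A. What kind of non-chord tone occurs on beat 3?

Retardation.

The harmony at that moment is D major triad (D, F#, A); G is not a chord tone.
It is held over (the same pitch as the preceding G) and left by step up to A.
Held over from the previous chord and resolving up by step — a retardation.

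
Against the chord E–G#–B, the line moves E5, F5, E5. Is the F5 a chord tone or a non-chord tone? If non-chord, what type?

Non-chord tone — a neighbor tone.

The harmony at that moment is E major triad (E, G#, B); F5 is not a chord tone.
It is approached by step up from E5 and left by step down to E5.
Step away and step back to the same note — a neighbor tone (upper neighbor).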